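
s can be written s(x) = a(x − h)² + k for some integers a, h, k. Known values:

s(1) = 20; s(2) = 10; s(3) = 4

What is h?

4

First differences -10, -6; second difference 4 = 2a, so a = 2.
Expanding, the x-coefficient is −2ah = -4h; matching it to the data gives h = 4, and then k = 2.
So s(x) = 2(x − 4)² + 2.
Hence h = 4.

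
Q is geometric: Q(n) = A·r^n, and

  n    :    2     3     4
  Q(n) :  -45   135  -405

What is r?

Consecutive ratio: 135/(-45) = -3, and -405/135 = -3, so r = -3.
Then A·(-3)^2 = -45 gives A = -5, and Q(n) = -5·(-3)^n.

-3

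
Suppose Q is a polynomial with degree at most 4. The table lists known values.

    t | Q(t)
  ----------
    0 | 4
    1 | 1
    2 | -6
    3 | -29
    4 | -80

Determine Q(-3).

109

First differences: -3, -7, -23, -51. Second differences: -4, -16, -28. Third differences: -12, -12.
Level-3 differences are constant, so Q has degree 3.
Fitting a degree-3 polynomial gives Q(t) = -2t³ + 4t² - 5t + 4.
Then Q(-3) = 109.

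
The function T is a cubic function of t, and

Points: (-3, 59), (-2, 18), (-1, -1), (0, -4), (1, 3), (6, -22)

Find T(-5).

Write T(t) = at³ + bt² + ct + d; the 6 given values yield a linear system in the 4 coefficients.
Solving, T(t) = -t³ + 5t² + 3t - 4.
Then T(-5) = 231.

231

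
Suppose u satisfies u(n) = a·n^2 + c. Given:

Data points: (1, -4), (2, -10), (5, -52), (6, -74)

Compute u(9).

From u(1) = -4 and u(2) = -10: 1a + c = -4 and 4a + c = -10.
Subtracting: 3a = -6, so a = -2; then c = -4 − (-2)·1 = -2.
So u(n) = -2n² − 2, and u(9) = -164.

-164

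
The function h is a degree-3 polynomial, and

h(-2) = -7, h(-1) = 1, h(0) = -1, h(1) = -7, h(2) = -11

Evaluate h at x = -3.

-31

Write h(x) = ax³ + bx² + cx + d; the 5 given values yield a linear system in the 4 coefficients.
Solving, h(x) = x³ - 2x² - 5x - 1.
Then h(-3) = -31.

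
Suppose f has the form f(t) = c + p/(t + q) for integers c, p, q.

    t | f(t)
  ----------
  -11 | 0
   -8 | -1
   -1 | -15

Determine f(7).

(f(t) − c)(t + q) = p for each data point; the three points give a linear system in c and q, then p follows.
Solving: c = 3, q = -1, p = 36, so f(t) = 3 + 36/(t − 1).
Then f(7) = 3 + 36/6 = 9.

9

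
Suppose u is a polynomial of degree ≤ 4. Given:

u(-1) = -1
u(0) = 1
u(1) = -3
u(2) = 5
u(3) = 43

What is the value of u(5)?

First differences: 2, -4, 8, 38. Second differences: -6, 12, 30. Third differences: 18, 18.
Level-3 differences are constant, so u has degree 3.
Fitting a degree-3 polynomial gives u(m) = 3m³ - 3m² - 4m + 1.
Then u(5) = 281.

281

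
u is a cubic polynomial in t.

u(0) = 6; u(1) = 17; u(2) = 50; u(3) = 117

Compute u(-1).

5

Write u(t) = at³ + bt² + ct + d; the 4 given values yield a linear system in the 4 coefficients.
Solving, u(t) = 2t³ + 5t² + 4t + 6.
Then u(-1) = 5.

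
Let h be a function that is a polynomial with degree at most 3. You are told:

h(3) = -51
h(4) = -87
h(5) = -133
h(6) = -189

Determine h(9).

First differences: -36, -46, -56. Second differences: -10, -10.
Level-2 differences are constant, so h has degree 2.
Fitting a degree-2 polynomial gives h(m) = -5m² - m - 3.
Then h(9) = -417.

-417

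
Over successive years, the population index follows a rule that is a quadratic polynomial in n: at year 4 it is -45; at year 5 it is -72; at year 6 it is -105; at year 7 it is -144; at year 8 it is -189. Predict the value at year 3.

-24

Write the value at n as Q(n).
First differences: -27, -33, -39, -45. Second differences: -6, -6, -6.
Level-2 differences are constant, so Q has degree 2.
Fitting a degree-2 polynomial gives Q(n) = -3n² + 3.
Then Q(3) = -24.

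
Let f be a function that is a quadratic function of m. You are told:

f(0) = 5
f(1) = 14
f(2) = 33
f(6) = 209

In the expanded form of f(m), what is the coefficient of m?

Write f(m) = am² + bm + c; the 4 given values yield a linear system in the 3 coefficients.
Solving, f(m) = 5m² + 4m + 5.
The coefficient of m is 4.

4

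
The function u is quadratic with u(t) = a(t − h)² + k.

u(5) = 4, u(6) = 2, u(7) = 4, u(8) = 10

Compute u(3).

First differences -2, 2, 6; second difference 4 = 2a, so a = 2.
Expanding, the t-coefficient is −2ah = -4h; matching it to the data gives h = 6, and then k = 2.
So u(t) = 2(t − 6)² + 2.
u(3) = 2·(-3)² + 2 = 20.

20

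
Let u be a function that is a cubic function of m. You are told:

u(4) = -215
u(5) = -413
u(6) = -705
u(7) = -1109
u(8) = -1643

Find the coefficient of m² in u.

First differences: -198, -292, -404, -534. Second differences: -94, -112, -130. Third differences: -18, -18.
Level-3 differences are constant, so u has degree 3.
Fitting a degree-3 polynomial gives u(m) = -3m³ - 2m² + 3m - 3.
The coefficient of m² is -2.

-2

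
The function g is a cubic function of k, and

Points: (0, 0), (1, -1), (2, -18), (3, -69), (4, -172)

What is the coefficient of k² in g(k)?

1

First differences: -1, -17, -51, -103. Second differences: -16, -34, -52. Third differences: -18, -18.
Level-3 differences are constant, so g has degree 3.
Fitting a degree-3 polynomial gives g(k) = -3k³ + k² + k.
The coefficient of k² is 1.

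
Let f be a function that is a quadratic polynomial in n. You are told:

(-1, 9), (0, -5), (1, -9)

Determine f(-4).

111

Write f(n) = an² + bn + c; the 3 given values yield a linear system in the 3 coefficients.
Solving, f(n) = 5n² - 9n - 5.
Then f(-4) = 111.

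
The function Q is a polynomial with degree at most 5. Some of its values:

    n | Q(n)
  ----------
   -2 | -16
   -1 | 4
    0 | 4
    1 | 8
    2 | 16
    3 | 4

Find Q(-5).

First differences: 20, 0, 4, 8, -12. Second differences: -20, 4, 4, -20. Third differences: 24, 0, -24. Fourth differences: -24, -24.
Level-4 differences are constant, so Q has degree 4.
Fitting a degree-4 polynomial gives Q(n) = -n^4 + 2n³ + 3n² + 4.
Then Q(-5) = -796.

-796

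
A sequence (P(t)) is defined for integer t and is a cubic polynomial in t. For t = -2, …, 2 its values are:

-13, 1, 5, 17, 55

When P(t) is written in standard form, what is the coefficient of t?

First differences: 14, 4, 12, 38. Second differences: -10, 8, 26. Third differences: 18, 18.
Level-3 differences are constant, so P has degree 3.
Fitting a degree-3 polynomial gives P(t) = 3t³ + 4t² + 5t + 5.
The coefficient of t is 5.

5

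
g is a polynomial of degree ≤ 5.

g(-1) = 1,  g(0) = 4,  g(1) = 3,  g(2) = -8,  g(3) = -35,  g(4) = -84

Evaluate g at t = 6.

First differences: 3, -1, -11, -27, -49. Second differences: -4, -10, -16, -22. Third differences: -6, -6, -6.
Level-3 differences are constant, so g has degree 3.
Fitting a degree-3 polynomial gives g(t) = -t³ - 2t² + 2t + 4.
Then g(6) = -272.

-272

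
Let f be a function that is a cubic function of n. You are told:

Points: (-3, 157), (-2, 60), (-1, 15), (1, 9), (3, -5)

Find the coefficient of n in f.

Write f(n) = an³ + bn² + cn + d; the 5 given values yield a linear system in the 4 coefficients.
Solving, f(n) = -3n³ + 8n² + 4.
The coefficient of n is 0.

0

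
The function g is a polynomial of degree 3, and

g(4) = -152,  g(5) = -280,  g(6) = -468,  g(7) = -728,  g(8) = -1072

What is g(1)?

-8

First differences: -128, -188, -260, -344. Second differences: -60, -72, -84. Third differences: -12, -12.
Level-3 differences are constant, so g has degree 3.
Fitting a degree-3 polynomial gives g(k) = -2k³ - 6k.
Then g(1) = -8.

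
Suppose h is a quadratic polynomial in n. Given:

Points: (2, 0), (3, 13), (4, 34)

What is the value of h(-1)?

9

Write h(n) = an² + bn + c; the 3 given values yield a linear system in the 3 coefficients.
Solving, h(n) = 4n² - 7n - 2.
Then h(-1) = 9.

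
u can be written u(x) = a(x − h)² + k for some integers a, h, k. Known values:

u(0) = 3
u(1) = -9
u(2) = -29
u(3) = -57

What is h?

First differences -12, -20, -28; second difference -8 = 2a, so a = -4.
Expanding, the x-coefficient is −2ah = 8h; matching it to the data gives h = -1, and then k = 7.
So u(x) = -4(x + 1)² + 7.
Hence h = -1.

-1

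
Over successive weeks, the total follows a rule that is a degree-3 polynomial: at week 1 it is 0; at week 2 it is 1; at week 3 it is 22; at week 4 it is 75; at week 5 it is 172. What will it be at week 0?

Write the value at k as u(k).
First differences: 1, 21, 53, 97. Second differences: 20, 32, 44. Third differences: 12, 12.
Level-3 differences are constant, so u has degree 3.
Fitting a degree-3 polynomial gives u(k) = 2k³ - 2k² - 7k + 7.
Then u(0) = 7.

7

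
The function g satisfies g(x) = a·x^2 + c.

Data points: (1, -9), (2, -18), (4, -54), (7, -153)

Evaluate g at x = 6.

From g(1) = -9 and g(2) = -18: 1a + c = -9 and 4a + c = -18.
Subtracting: 3a = -9, so a = -3; then c = -9 − (-3)·1 = -6.
So g(x) = -3x² − 6, and g(6) = -114.

-114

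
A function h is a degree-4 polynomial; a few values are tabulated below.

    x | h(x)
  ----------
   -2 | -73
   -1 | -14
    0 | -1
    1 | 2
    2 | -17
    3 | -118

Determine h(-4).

-713

First differences: 59, 13, 3, -19, -101. Second differences: -46, -10, -22, -82. Third differences: 36, -12, -60. Fourth differences: -48, -48.
Level-4 differences are constant, so h has degree 4.
Fitting a degree-4 polynomial gives h(x) = -2x^4 + 2x³ - 3x² + 6x - 1.
Then h(-4) = -713.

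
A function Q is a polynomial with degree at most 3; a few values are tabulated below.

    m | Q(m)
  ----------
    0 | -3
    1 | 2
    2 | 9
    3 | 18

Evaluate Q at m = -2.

Write Q(m) = am³ + bm² + cm + d; the 4 given values yield a linear system in the 4 coefficients.
Solving, the leading coefficient vanishes, and Q(m) = m² + 4m - 3.
Then Q(-2) = -7.

-7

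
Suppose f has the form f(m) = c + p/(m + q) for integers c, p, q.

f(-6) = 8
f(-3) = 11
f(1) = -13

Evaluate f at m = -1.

23

(f(m) − c)(m + q) = p for each data point; the three points give a linear system in c and q, then p follows.
Solving: c = 5, q = 0, p = -18, so f(m) = 5 − 18/(m + 0).
Then f(-1) = 5 − 18/(-1) = 23.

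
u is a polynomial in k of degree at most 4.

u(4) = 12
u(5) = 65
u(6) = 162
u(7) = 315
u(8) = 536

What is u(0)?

0

First differences: 53, 97, 153, 221. Second differences: 44, 56, 68. Third differences: 12, 12.
Level-3 differences are constant, so u has degree 3.
Fitting a degree-3 polynomial gives u(k) = 2k³ - 8k² + 3k.
The constant term is u(0) = 0.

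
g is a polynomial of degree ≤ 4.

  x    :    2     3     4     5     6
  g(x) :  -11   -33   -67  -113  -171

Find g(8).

-323

First differences: -22, -34, -46, -58. Second differences: -12, -12, -12.
Level-2 differences are constant, so g has degree 2.
Fitting a degree-2 polynomial gives g(x) = -6x² + 8x - 3.
Then g(8) = -323.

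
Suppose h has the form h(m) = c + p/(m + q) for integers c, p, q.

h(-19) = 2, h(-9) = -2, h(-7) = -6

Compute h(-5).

(h(m) − c)(m + q) = p for each data point; the three points give a linear system in c and q, then p follows.
Solving: c = 4, q = 4, p = 30, so h(m) = 4 + 30/(m + 4).
Then h(-5) = 4 + 30/(-1) = -26.

-26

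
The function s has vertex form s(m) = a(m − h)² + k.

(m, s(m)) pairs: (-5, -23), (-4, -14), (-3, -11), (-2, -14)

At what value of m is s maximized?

-3

First differences 9, 3, -3; second difference -6 = 2a, so a = -3.
Expanding, the m-coefficient is −2ah = 6h; matching it to the data gives h = -3, and then k = -11.
So s(m) = -3(m + 3)² − 11.
Hence h = -3.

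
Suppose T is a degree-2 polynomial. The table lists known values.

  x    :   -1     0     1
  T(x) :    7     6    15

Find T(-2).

Write T(x) = ax² + bx + c; the 3 given values yield a linear system in the 3 coefficients.
Solving, T(x) = 5x² + 4x + 6.
Then T(-2) = 18.

18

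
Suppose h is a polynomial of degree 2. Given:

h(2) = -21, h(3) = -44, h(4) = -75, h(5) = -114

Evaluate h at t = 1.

First differences: -23, -31, -39. Second differences: -8, -8.
Level-2 differences are constant, so h has degree 2.
Fitting a degree-2 polynomial gives h(t) = -4t² - 3t + 1.
Then h(1) = -6.

-6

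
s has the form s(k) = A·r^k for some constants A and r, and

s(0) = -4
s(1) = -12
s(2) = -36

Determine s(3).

-108

Consecutive ratio: -12/(-4) = 3, and -36/(-12) = 3, so r = 3.
Then A·3^0 = -4 gives A = -4, and s(k) = -4·3^k.
s(3) = -4·3^3 = -108.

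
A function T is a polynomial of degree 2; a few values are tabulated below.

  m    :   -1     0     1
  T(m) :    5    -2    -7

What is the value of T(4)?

-10

Write T(m) = am² + bm + c; the 3 given values yield a linear system in the 3 coefficients.
Solving, T(m) = m² - 6m - 2.
Then T(4) = -10.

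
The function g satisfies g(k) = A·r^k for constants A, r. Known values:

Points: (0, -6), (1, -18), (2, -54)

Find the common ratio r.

3

Consecutive ratio: -18/(-6) = 3, and -54/(-18) = 3, so r = 3.
Then A·3^0 = -6 gives A = -6, and g(k) = -6·3^k.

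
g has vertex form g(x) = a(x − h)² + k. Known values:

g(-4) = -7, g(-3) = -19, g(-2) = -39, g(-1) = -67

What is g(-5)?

First differences -12, -20, -28; second difference -8 = 2a, so a = -4.
Expanding, the x-coefficient is −2ah = 8h; matching it to the data gives h = -5, and then k = -3.
So g(x) = -4(x + 5)² − 3.
g(-5) = -4·0² − 3 = -3.

-3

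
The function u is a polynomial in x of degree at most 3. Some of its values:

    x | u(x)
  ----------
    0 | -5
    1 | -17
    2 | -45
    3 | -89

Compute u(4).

-149

First differences: -12, -28, -44. Second differences: -16, -16.
Level-2 differences are constant, so u has degree 2.
Fitting a degree-2 polynomial gives u(x) = -8x² - 4x - 5.
Then u(4) = -149.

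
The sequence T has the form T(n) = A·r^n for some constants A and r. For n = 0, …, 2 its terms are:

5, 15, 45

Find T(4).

405

Consecutive ratio: 15/5 = 3, and 45/15 = 3, so r = 3.
Then A·3^0 = 5 gives A = 5, and T(n) = 5·3^n.
T(4) = 5·3^4 = 405.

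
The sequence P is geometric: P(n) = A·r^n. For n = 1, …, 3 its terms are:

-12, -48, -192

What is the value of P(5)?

-3072

Consecutive ratio: -48/(-12) = 4, and -192/(-48) = 4, so r = 4.
Then A·4^1 = -12 gives A = -3, and P(n) = -3·4^n.
P(5) = -3·4^5 = -3072.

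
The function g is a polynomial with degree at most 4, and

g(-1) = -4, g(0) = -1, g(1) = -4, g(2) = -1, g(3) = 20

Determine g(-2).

First differences: 3, -3, 3, 21. Second differences: -6, 6, 18. Third differences: 12, 12.
Level-3 differences are constant, so g has degree 3.
Fitting a degree-3 polynomial gives g(x) = 2x³ - 3x² - 2x - 1.
Then g(-2) = -25.

-25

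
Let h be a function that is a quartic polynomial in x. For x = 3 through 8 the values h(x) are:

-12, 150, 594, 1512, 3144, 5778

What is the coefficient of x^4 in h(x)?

First differences: 162, 444, 918, 1632, 2634. Second differences: 282, 474, 714, 1002. Third differences: 192, 240, 288. Fourth differences: 48, 48.
Level-4 differences are constant, so h has degree 4.
Fitting a degree-4 polynomial gives h(x) = 2x^4 - 4x³ - 5x² - 5x - 6.
The coefficient of x^4 is 2.

2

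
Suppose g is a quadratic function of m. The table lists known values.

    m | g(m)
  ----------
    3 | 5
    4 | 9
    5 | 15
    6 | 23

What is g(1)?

3

First differences: 4, 6, 8. Second differences: 2, 2.
Level-2 differences are constant, so g has degree 2.
Fitting a degree-2 polynomial gives g(m) = m² - 3m + 5.
Then g(1) = 3.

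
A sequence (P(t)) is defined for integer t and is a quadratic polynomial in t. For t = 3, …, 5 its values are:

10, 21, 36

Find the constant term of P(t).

1

Write P(t) = at² + bt + c; the 3 given values yield a linear system in the 3 coefficients.
Solving, P(t) = 2t² - 3t + 1.
The constant term is P(0) = 1.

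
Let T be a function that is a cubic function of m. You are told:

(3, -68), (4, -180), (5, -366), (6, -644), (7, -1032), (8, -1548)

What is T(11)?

-4044

First differences: -112, -186, -278, -388, -516. Second differences: -74, -92, -110, -128. Third differences: -18, -18, -18.
Level-3 differences are constant, so T has degree 3.
Fitting a degree-3 polynomial gives T(m) = -3m³ - m² + 6m + 4.
Then T(11) = -4044.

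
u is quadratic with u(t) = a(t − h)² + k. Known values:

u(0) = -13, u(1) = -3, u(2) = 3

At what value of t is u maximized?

3

First differences 10, 6; second difference -4 = 2a, so a = -2.
Expanding, the t-coefficient is −2ah = 4h; matching it to the data gives h = 3, and then k = 5.
So u(t) = -2(t − 3)² + 5.
Hence h = 3.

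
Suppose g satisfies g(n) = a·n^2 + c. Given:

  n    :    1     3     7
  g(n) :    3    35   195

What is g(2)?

15

From g(1) = 3 and g(3) = 35: 1a + c = 3 and 9a + c = 35.
Subtracting: 8a = 32, so a = 4; then c = 3 − 4·1 = -1.
So g(n) = 4n² − 1, and g(2) = 15.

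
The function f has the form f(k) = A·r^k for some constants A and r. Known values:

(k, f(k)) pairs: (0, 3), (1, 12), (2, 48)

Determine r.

Consecutive ratio: 12/3 = 4, and 48/12 = 4, so r = 4.
Then A·4^0 = 3 gives A = 3, and f(k) = 3·4^k.

4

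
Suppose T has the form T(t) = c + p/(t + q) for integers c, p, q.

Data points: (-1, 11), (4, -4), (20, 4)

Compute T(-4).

8

(T(t) − c)(t + q) = p for each data point; the three points give a linear system in c and q, then p follows.
Solving: c = 5, q = -2, p = -18, so T(t) = 5 − 18/(t − 2).
Then T(-4) = 5 − 18/(-6) = 8.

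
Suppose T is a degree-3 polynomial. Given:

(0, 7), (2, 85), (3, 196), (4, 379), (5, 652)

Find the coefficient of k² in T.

9

Write T(k) = ak³ + bk² + ck + d; the 5 given values yield a linear system in the 4 coefficients.
Solving, T(k) = 3k³ + 9k² + 9k + 7.
The coefficient of k² is 9.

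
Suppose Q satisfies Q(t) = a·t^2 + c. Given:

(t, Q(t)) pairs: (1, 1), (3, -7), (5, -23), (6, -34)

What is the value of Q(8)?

-62

From Q(1) = 1 and Q(3) = -7: 1a + c = 1 and 9a + c = -7.
Subtracting: 8a = -8, so a = -1; then c = 1 − (-1)·1 = 2.
So Q(t) = -1t² + 2, and Q(8) = -62.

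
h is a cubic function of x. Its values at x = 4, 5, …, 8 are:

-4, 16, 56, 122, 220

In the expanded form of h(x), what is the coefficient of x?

4

Write h(x) = ax³ + bx² + cx + d; the 5 given values yield a linear system in the 4 coefficients.
Solving, h(x) = x³ - 5x² + 4x - 4.
The coefficient of x is 4.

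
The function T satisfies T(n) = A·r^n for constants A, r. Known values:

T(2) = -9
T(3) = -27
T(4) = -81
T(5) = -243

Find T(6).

Consecutive ratio: -27/(-9) = 3, and -81/(-27) = 3, so r = 3.
Then A·3^2 = -9 gives A = -1, and T(n) = -1·3^n.
T(6) = -1·3^6 = -729.

-729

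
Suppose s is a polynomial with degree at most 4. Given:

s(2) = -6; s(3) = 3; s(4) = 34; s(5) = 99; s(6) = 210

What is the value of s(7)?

379

First differences: 9, 31, 65, 111. Second differences: 22, 34, 46. Third differences: 12, 12.
Level-3 differences are constant, so s has degree 3.
Extending the table by one column gives the next first difference 169, so s(7) = 210 + 169 = 379.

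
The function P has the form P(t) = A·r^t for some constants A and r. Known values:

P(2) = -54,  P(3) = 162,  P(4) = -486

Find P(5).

1458

Consecutive ratio: 162/(-54) = -3, and -486/162 = -3, so r = -3.
Then A·(-3)^2 = -54 gives A = -6, and P(t) = -6·(-3)^t.
P(5) = -6·(-3)^5 = 1458.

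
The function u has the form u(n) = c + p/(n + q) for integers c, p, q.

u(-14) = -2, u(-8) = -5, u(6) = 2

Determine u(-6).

(u(n) − c)(n + q) = p for each data point; the three points give a linear system in c and q, then p follows.
Solving: c = 0, q = 4, p = 20, so u(n) = 20/(n + 4).
Then u(-6) = 0 + 20/(-2) = -10.

-10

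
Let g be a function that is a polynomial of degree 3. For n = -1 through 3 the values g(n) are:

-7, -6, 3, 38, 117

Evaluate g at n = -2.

First differences: 1, 9, 35, 79. Second differences: 8, 26, 44. Third differences: 18, 18.
Level-3 differences are constant, so g has degree 3.
Fitting a degree-3 polynomial gives g(n) = 3n³ + 4n² + 2n - 6.
Then g(-2) = -18.

-18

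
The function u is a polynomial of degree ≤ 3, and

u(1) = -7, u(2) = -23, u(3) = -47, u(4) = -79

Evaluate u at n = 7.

Write u(n) = an³ + bn² + cn + d; the 4 given values yield a linear system in the 4 coefficients.
Solving, the leading coefficient vanishes, and u(n) = -4n² - 4n + 1.
Then u(7) = -223.

-223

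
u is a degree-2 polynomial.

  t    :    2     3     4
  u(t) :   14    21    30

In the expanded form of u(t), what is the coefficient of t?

2

Write u(t) = at² + bt + c; the 3 given values yield a linear system in the 3 coefficients.
Solving, u(t) = t² + 2t + 6.
The coefficient of t is 2.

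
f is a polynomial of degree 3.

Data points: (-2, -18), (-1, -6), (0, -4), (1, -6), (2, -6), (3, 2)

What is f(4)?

24

Write f(m) = am³ + bm² + cm + d; the 6 given values yield a linear system in the 4 coefficients.
Solving, f(m) = m³ - 2m² - m - 4.
Then f(4) = 24.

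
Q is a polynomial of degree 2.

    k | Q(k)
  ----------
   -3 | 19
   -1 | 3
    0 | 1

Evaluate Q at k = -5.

Write Q(k) = ak² + bk + c; the 3 given values yield a linear system in the 3 coefficients.
Solving, Q(k) = 2k² + 1.
Then Q(-5) = 51.

51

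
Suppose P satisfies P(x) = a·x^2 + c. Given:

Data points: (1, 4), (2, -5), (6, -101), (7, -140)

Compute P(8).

From P(1) = 4 and P(2) = -5: 1a + c = 4 and 4a + c = -5.
Subtracting: 3a = -9, so a = -3; then c = 4 − (-3)·1 = 7.
So P(x) = -3x² + 7, and P(8) = -185.

-185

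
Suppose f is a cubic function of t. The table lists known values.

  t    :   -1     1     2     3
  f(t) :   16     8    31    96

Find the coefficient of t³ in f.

3

Write f(t) = at³ + bt² + ct + d; the 4 given values yield a linear system in the 4 coefficients.
Solving, f(t) = 3t³ + 3t² - 7t + 9.
The coefficient of t³ is 3.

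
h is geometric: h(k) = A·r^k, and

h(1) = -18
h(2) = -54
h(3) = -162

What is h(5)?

-1458

Consecutive ratio: -54/(-18) = 3, and -162/(-54) = 3, so r = 3.
Then A·3^1 = -18 gives A = -6, and h(k) = -6·3^k.
h(5) = -6·3^5 = -1458.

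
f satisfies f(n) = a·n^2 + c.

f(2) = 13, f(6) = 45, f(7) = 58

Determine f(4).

From f(2) = 13 and f(6) = 45: 4a + c = 13 and 36a + c = 45.
Subtracting: 32a = 32, so a = 1; then c = 13 − 1·4 = 9.
So f(n) = 1n² + 9, and f(4) = 25.

25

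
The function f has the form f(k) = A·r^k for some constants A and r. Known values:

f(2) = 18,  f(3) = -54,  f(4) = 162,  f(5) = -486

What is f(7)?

-4374

Consecutive ratio: -54/18 = -3, and 162/(-54) = -3, so r = -3.
Then A·(-3)^2 = 18 gives A = 2, and f(k) = 2·(-3)^k.
f(7) = 2·(-3)^7 = -4374.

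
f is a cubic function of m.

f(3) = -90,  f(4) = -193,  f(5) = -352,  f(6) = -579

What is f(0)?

Write f(m) = am³ + bm² + cm + d; the 4 given values yield a linear system in the 4 coefficients.
Solving, f(m) = -2m³ - 4m² - m + 3.
The constant term is f(0) = 3.

3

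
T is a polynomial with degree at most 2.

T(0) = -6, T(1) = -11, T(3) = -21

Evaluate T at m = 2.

-16

Write T(m) = am² + bm + c; the 3 given values yield a linear system in the 3 coefficients.
Solving, the leading coefficient vanishes, and T(m) = -5m - 6.
Then T(2) = -16.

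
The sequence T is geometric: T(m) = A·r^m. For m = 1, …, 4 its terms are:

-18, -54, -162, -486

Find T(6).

-4374

Consecutive ratio: -54/(-18) = 3, and -162/(-54) = 3, so r = 3.
Then A·3^1 = -18 gives A = -6, and T(m) = -6·3^m.
T(6) = -6·3^6 = -4374.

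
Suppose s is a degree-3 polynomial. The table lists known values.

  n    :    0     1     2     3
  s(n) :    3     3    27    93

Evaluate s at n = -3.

-33

Write s(n) = an³ + bn² + cn + d; the 4 given values yield a linear system in the 4 coefficients.
Solving, s(n) = 3n³ + 3n² - 6n + 3.
Then s(-3) = -33.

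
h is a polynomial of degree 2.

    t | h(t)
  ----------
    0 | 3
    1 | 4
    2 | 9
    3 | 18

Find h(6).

First differences: 1, 5, 9. Second differences: 4, 4.
Level-2 differences are constant, so h has degree 2.
Fitting a degree-2 polynomial gives h(t) = 2t² - t + 3.
Then h(6) = 69.

69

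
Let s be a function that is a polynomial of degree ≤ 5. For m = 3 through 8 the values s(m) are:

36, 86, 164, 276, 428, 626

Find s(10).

First differences: 50, 78, 112, 152, 198. Second differences: 28, 34, 40, 46. Third differences: 6, 6, 6.
Level-3 differences are constant, so s has degree 3.
Fitting a degree-3 polynomial gives s(m) = m³ + 2m² - m - 6.
Then s(10) = 1184.

1184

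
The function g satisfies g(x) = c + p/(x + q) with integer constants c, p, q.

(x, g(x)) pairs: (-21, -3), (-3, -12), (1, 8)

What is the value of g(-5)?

-7

(g(x) − c)(x + q) = p for each data point; the three points give a linear system in c and q, then p follows.
Solving: c = -2, q = 1, p = 20, so g(x) = -2 + 20/(x + 1).
Then g(-5) = -2 + 20/(-4) = -7.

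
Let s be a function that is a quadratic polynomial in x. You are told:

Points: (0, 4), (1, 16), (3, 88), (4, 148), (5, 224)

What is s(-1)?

8

Write s(x) = ax² + bx + c; the 5 given values yield a linear system in the 3 coefficients.
Solving, s(x) = 8x² + 4x + 4.
Then s(-1) = 8.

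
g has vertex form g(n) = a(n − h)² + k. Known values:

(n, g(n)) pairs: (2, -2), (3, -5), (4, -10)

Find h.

1

First differences -3, -5; second difference -2 = 2a, so a = -1.
Expanding, the n-coefficient is −2ah = 2h; matching it to the data gives h = 1, and then k = -1.
So g(n) = -1(n − 1)² − 1.
Hence h = 1.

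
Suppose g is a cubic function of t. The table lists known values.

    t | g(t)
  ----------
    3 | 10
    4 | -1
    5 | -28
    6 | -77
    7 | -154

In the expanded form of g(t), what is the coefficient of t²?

First differences: -11, -27, -49, -77. Second differences: -16, -22, -28. Third differences: -6, -6.
Level-3 differences are constant, so g has degree 3.
Fitting a degree-3 polynomial gives g(t) = -t³ + 4t² - 2t + 7.
The coefficient of t² is 4.

4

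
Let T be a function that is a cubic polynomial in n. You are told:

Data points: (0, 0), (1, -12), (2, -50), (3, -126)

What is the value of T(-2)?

Write T(n) = an³ + bn² + cn + d; the 4 given values yield a linear system in the 4 coefficients.
Solving, T(n) = -2n³ - 7n² - 3n.
Then T(-2) = -6.

-6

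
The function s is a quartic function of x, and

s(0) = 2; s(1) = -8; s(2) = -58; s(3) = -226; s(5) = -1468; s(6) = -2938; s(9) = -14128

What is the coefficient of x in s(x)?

Write s(x) = ax^4 + bx³ + cx² + dx + e; the 7 given values yield a linear system in the 5 coefficients.
Solving, s(x) = -2x^4 - x³ - 3x² - 4x + 2.
The coefficient of x is -4.

-4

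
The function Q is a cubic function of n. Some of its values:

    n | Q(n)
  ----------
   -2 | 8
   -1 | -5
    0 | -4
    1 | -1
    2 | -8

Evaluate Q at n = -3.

47

Write Q(n) = an³ + bn² + cn + d; the 5 given values yield a linear system in the 4 coefficients.
Solving, Q(n) = -2n³ + n² + 4n - 4.
Then Q(-3) = 47.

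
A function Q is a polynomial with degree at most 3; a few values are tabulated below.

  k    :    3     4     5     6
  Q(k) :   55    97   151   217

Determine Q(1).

Write Q(k) = ak³ + bk² + ck + d; the 4 given values yield a linear system in the 4 coefficients.
Solving, the leading coefficient vanishes, and Q(k) = 6k² + 1.
Then Q(1) = 7.

7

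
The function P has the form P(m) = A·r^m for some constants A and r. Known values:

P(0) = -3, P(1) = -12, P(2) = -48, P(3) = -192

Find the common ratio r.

4

Consecutive ratio: -12/(-3) = 4, and -48/(-12) = 4, so r = 4.
Then A·4^0 = -3 gives A = -3, and P(m) = -3·4^m.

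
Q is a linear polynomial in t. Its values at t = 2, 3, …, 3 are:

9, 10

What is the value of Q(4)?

Write Q(t) = at + b; the 2 given values yield a linear system in the 2 coefficients.
Solving, Q(t) = t + 7.
Then Q(4) = 11.

11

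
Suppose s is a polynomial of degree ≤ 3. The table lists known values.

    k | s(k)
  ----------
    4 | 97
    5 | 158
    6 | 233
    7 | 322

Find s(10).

First differences: 61, 75, 89. Second differences: 14, 14.
Level-2 differences are constant, so s has degree 2.
Fitting a degree-2 polynomial gives s(k) = 7k² - 2k - 7.
Then s(10) = 673.

673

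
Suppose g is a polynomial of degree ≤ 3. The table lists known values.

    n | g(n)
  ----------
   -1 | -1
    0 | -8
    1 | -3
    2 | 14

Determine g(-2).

First differences: -7, 5, 17. Second differences: 12, 12.
Level-2 differences are constant, so g has degree 2.
Fitting a degree-2 polynomial gives g(n) = 6n² - n - 8.
Then g(-2) = 18.

18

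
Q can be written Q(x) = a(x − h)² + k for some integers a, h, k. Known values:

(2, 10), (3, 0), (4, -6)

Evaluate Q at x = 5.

-8

First differences -10, -6; second difference 4 = 2a, so a = 2.
Expanding, the x-coefficient is −2ah = -4h; matching it to the data gives h = 5, and then k = -8.
So Q(x) = 2(x − 5)² − 8.
Q(5) = 2·0² − 8 = -8.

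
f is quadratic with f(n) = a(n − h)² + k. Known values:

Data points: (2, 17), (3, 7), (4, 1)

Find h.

First differences -10, -6; second difference 4 = 2a, so a = 2.
Expanding, the n-coefficient is −2ah = -4h; matching it to the data gives h = 5, and then k = -1.
So f(n) = 2(n − 5)² − 1.
Hence h = 5.

5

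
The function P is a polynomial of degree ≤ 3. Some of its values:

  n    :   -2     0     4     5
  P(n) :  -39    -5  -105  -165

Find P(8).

-429

Write P(n) = an³ + bn² + cn + d; the 4 given values yield a linear system in the 4 coefficients.
Solving, the leading coefficient vanishes, and P(n) = -7n² + 3n - 5.
Then P(8) = -429.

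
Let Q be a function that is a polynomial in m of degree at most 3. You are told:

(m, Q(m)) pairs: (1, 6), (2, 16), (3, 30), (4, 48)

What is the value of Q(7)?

126

Write Q(m) = am³ + bm² + cm + d; the 4 given values yield a linear system in the 4 coefficients.
Solving, the leading coefficient vanishes, and Q(m) = 2m² + 4m.
Then Q(7) = 126.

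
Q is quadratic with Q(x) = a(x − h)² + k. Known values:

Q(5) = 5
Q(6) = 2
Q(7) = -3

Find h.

First differences -3, -5; second difference -2 = 2a, so a = -1.
Expanding, the x-coefficient is −2ah = 2h; matching it to the data gives h = 4, and then k = 6.
So Q(x) = -1(x − 4)² + 6.
Hence h = 4.

4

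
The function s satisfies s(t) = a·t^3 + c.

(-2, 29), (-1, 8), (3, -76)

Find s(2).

-19

From s(-2) = 29 and s(-1) = 8: -8a + c = 29 and -1a + c = 8.
Subtracting: 7a = -21, so a = -3; then c = 29 − (-3)·(-8) = 5.
So s(t) = -3t³ + 5, and s(2) = -19.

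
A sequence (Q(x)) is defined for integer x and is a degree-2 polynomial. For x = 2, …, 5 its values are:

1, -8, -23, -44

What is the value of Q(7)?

-104

First differences: -9, -15, -21. Second differences: -6, -6.
Level-2 differences are constant, so Q has degree 2.
Fitting a degree-2 polynomial gives Q(x) = -3x² + 6x + 1.
Then Q(7) = -104.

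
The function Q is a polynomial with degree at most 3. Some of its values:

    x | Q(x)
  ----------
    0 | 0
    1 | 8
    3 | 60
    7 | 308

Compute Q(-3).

48

Write Q(x) = ax³ + bx² + cx + d; the 4 given values yield a linear system in the 4 coefficients.
Solving, the leading coefficient vanishes, and Q(x) = 6x² + 2x.
Then Q(-3) = 48.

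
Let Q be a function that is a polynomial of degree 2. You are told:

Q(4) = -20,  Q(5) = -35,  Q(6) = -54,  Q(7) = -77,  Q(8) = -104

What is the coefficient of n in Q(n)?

3

Write Q(n) = an² + bn + c; the 5 given values yield a linear system in the 3 coefficients.
Solving, Q(n) = -2n² + 3n.
The coefficient of n is 3.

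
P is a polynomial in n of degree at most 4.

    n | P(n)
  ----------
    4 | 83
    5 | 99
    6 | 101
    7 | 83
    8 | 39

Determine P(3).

59

First differences: 16, 2, -18, -44. Second differences: -14, -20, -26. Third differences: -6, -6.
Level-3 differences are constant, so P has degree 3.
Fitting a degree-3 polynomial gives P(n) = -n³ + 8n² + 5n - 1.
Then P(3) = 59.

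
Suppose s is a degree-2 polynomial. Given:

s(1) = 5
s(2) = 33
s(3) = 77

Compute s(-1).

Write s(k) = ak² + bk + c; the 3 given values yield a linear system in the 3 coefficients.
Solving, s(k) = 8k² + 4k - 7.
Then s(-1) = -3.

-3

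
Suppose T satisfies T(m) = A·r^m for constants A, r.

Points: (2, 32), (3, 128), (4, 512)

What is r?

4

Consecutive ratio: 128/32 = 4, and 512/128 = 4, so r = 4.
Then A·4^2 = 32 gives A = 2, and T(m) = 2·4^m.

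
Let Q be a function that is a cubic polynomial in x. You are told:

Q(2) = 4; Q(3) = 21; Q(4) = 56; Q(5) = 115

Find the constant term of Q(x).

0

Write Q(x) = ax³ + bx² + cx + d; the 4 given values yield a linear system in the 4 coefficients.
Solving, Q(x) = x³ - 2x.
The constant term is Q(0) = 0.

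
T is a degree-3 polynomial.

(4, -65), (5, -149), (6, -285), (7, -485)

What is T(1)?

Write T(t) = at³ + bt² + ct + d; the 4 given values yield a linear system in the 4 coefficients.
Solving, T(t) = -2t³ + 4t² + 2t - 9.
Then T(1) = -5.

-5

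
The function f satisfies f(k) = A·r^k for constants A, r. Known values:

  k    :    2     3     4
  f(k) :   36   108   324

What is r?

3

Consecutive ratio: 108/36 = 3, and 324/108 = 3, so r = 3.
Then A·3^2 = 36 gives A = 4, and f(k) = 4·3^k.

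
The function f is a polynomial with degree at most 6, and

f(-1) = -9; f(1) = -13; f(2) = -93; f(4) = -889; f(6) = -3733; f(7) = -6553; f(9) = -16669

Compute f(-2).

-37

Write f(t) = at^6 + bt^5 + ct^4 + dt³ + et² + pt + q; the 7 given values yield a linear system in the 7 coefficients.
Solving, the top 2 coefficients vanish, and f(t) = -2t^4 - 4t³ - 8t² + 2t - 1.
Then f(-2) = -37.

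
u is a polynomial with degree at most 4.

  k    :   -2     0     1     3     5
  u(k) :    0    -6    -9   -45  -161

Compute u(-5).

99

Write u(k) = ak^4 + bk³ + ck² + dk + e; the 5 given values yield a linear system in the 5 coefficients.
Solving, the leading coefficient vanishes, and u(k) = -k³ - k² - k - 6.
Then u(-5) = 99.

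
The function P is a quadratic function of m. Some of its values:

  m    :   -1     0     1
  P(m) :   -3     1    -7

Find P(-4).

Write P(m) = am² + bm + c; the 3 given values yield a linear system in the 3 coefficients.
Solving, P(m) = -6m² - 2m + 1.
Then P(-4) = -87.

-87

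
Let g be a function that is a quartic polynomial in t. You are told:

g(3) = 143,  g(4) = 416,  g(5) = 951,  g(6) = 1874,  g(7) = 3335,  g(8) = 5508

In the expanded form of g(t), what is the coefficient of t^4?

First differences: 273, 535, 923, 1461, 2173. Second differences: 262, 388, 538, 712. Third differences: 126, 150, 174. Fourth differences: 24, 24.
Level-4 differences are constant, so g has degree 4.
Fitting a degree-4 polynomial gives g(t) = t^4 + 3t³ - 2t² + t - 4.
The coefficient of t^4 is 1.

1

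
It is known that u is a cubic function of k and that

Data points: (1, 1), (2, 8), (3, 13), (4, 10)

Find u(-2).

Write u(k) = ak³ + bk² + ck + d; the 4 given values yield a linear system in the 4 coefficients.
Solving, u(k) = -k³ + 5k² - k - 2.
Then u(-2) = 28.

28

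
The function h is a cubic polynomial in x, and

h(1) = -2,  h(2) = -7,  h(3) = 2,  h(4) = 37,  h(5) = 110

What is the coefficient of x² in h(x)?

First differences: -5, 9, 35, 73. Second differences: 14, 26, 38. Third differences: 12, 12.
Level-3 differences are constant, so h has degree 3.
Fitting a degree-3 polynomial gives h(x) = 2x³ - 5x² - 4x + 5.
The coefficient of x² is -5.

-5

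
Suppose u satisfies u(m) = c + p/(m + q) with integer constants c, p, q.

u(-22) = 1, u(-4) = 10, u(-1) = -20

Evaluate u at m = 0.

-10

(u(m) − c)(m + q) = p for each data point; the three points give a linear system in c and q, then p follows.
Solving: c = 0, q = 2, p = -20, so u(m) = -20/(m + 2).
Then u(0) = 0 − 20/2 = -10.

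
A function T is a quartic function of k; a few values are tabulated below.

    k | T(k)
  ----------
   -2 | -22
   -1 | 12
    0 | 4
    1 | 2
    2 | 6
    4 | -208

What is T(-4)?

Write T(k) = ak^4 + bk³ + ck² + dk + e; the 6 given values yield a linear system in the 5 coefficients.
Solving, T(k) = -2k^4 + 4k³ + 5k² - 9k + 4.
Then T(-4) = -648.

-648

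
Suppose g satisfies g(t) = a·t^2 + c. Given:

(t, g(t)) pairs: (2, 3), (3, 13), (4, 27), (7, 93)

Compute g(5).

From g(2) = 3 and g(3) = 13: 4a + c = 3 and 9a + c = 13.
Subtracting: 5a = 10, so a = 2; then c = 3 − 2·4 = -5.
So g(t) = 2t² − 5, and g(5) = 45.

45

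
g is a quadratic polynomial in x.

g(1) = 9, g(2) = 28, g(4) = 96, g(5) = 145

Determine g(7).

273

Write g(x) = ax² + bx + c; the 4 given values yield a linear system in the 3 coefficients.
Solving, g(x) = 5x² + 4x.
Then g(7) = 273.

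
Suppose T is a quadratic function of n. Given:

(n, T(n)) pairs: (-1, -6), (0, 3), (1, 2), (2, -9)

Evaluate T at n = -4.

Write T(n) = an² + bn + c; the 4 given values yield a linear system in the 3 coefficients.
Solving, T(n) = -5n² + 4n + 3.
Then T(-4) = -93.

-93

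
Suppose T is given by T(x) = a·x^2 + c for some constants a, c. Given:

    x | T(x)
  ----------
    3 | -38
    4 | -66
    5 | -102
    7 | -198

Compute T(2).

From T(3) = -38 and T(4) = -66: 9a + c = -38 and 16a + c = -66.
Subtracting: 7a = -28, so a = -4; then c = -38 − (-4)·9 = -2.
So T(x) = -4x² − 2, and T(2) = -18.

-18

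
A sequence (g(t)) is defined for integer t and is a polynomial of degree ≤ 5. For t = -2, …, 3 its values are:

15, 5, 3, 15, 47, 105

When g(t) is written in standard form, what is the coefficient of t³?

1

First differences: -10, -2, 12, 32, 58. Second differences: 8, 14, 20, 26. Third differences: 6, 6, 6.
Level-3 differences are constant, so g has degree 3.
Fitting a degree-3 polynomial gives g(t) = t³ + 7t² + 4t + 3.
The coefficient of t³ is 1.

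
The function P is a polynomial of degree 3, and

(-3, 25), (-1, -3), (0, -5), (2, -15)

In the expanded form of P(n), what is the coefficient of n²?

Write P(n) = an³ + bn² + cn + d; the 4 given values yield a linear system in the 4 coefficients.
Solving, P(n) = -n³ - n - 5.
The coefficient of n² is 0.

0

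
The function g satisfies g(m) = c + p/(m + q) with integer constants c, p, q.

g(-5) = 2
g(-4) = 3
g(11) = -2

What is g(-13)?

0

(g(m) − c)(m + q) = p for each data point; the three points give a linear system in c and q, then p follows.
Solving: c = -1, q = 1, p = -12, so g(m) = -1 − 12/(m + 1).
Then g(-13) = -1 − 12/(-12) = 0.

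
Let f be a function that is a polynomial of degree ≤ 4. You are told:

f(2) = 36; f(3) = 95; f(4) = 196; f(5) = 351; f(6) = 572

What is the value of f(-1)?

Write f(k) = ak^4 + bk³ + ck² + dk + e; the 5 given values yield a linear system in the 5 coefficients.
Solving, the leading coefficient vanishes, and f(k) = 2k³ + 3k² + 6k - 4.
Then f(-1) = -9.

-9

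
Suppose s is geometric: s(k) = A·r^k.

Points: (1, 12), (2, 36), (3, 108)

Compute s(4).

324

Consecutive ratio: 36/12 = 3, and 108/36 = 3, so r = 3.
Then A·3^1 = 12 gives A = 4, and s(k) = 4·3^k.
s(4) = 4·3^4 = 324.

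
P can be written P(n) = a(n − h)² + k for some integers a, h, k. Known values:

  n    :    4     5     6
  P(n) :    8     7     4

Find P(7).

First differences -1, -3; second difference -2 = 2a, so a = -1.
Expanding, the n-coefficient is −2ah = 2h; matching it to the data gives h = 4, and then k = 8.
So P(n) = -1(n − 4)² + 8.
P(7) = -1·3² + 8 = -1.

-1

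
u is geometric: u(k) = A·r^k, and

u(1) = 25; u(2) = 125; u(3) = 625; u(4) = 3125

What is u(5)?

Consecutive ratio: 125/25 = 5, and 625/125 = 5, so r = 5.
Then A·5^1 = 25 gives A = 5, and u(k) = 5·5^k.
u(5) = 5·5^5 = 15625.

15625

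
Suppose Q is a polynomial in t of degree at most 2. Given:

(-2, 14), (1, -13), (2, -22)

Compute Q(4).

-40

Write Q(t) = at² + bt + c; the 3 given values yield a linear system in the 3 coefficients.
Solving, the leading coefficient vanishes, and Q(t) = -9t - 4.
Then Q(4) = -40.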